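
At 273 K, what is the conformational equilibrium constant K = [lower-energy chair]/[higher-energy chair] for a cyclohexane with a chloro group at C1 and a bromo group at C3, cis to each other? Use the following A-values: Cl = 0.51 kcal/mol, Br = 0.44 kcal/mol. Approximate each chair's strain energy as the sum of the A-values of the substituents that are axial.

K ≈ 5.76

C1 and C3 have the same parity, so for the cis isomer the two substituents are e,e in one chair and a,a in the other.
Chair I (chloro axial, bromo axial): E = 0.95 kcal/mol; chair II (chloro equatorial, bromo equatorial): E = 0.00 kcal/mol.
ΔG = 0.95 kcal/mol between the two chairs.
K = exp(ΔG/RT) with R = 1.987×10⁻³ kcal mol⁻¹ K⁻¹ and T = 273 K gives K ≈ 5.76.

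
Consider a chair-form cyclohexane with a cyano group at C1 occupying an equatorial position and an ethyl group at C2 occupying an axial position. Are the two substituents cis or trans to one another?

C1 and C2 have opposite parity, so their axial bonds point in opposite directions.
With opposite-parity carbons, two substituents on the same face are one axial and one equatorial; opposite faces give both axial or both equatorial.
Here the groups are equatorial/axial → same face → cis.

cis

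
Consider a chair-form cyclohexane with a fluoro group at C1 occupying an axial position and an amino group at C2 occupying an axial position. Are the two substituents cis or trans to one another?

C1 and C2 have opposite parity, so their axial bonds point in opposite directions.
With opposite-parity carbons, two substituents on the same face are one axial and one equatorial; opposite faces give both axial or both equatorial.
Here the groups are axial/axial → opposite face → trans.

trans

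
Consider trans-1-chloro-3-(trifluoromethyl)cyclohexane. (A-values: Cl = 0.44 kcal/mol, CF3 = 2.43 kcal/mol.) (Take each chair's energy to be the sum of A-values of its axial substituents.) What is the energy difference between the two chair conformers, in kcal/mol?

C1 and C3 have the same parity, so for the trans isomer the two substituents are one axial and one equatorial in each chair.
Chair I (chloro axial, trifluoromethyl equatorial): E = 0.44 kcal/mol.
Chair II (chloro equatorial, trifluoromethyl axial): E = 2.43 kcal/mol.
ΔE = 2.43 − 0.44 = 1.99 kcal/mol; chair I is more stable.

1.99 kcal/mol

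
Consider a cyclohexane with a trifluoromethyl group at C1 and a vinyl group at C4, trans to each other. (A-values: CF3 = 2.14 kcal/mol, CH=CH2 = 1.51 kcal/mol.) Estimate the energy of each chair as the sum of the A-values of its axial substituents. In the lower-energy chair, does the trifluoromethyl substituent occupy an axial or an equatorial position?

C1 and C4 have opposite parity, so for the trans isomer the two substituents are e,e in one chair and a,a in the other.
Chair I (trifluoromethyl axial, vinyl axial): E = 3.65 kcal/mol.
Chair II (trifluoromethyl equatorial, vinyl equatorial): E = 0.00 kcal/mol.
Chair II is the more stable (lower-energy) conformer, and in that chair the trifluoromethyl group is equatorial.

equatorial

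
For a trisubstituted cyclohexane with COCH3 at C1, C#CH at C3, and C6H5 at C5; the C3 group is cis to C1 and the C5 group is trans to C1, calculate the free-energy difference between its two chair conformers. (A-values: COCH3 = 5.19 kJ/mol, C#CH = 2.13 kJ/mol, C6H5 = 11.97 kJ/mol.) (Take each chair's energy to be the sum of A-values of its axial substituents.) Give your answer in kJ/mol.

4.65 kJ/mol

Chair I (acetyl axial, ethynyl axial, phenyl equatorial): E = 7.32 kJ/mol.
Chair II (acetyl equatorial, ethynyl equatorial, phenyl axial): E = 11.97 kJ/mol.
ΔE = 11.97 − 7.32 = 4.65 kJ/mol; chair I is more stable.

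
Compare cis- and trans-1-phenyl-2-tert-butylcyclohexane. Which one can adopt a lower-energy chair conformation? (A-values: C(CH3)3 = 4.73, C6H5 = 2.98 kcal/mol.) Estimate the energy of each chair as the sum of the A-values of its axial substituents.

trans

At 1,2 positions (parity opposite): cis → (a,e or e,a); trans → (e,e or a,a).
Best chair for cis: E = 2.98 kcal/mol; best chair for trans: E = 0.00 kcal/mol.
The trans isomer is lower by 2.98 kcal/mol.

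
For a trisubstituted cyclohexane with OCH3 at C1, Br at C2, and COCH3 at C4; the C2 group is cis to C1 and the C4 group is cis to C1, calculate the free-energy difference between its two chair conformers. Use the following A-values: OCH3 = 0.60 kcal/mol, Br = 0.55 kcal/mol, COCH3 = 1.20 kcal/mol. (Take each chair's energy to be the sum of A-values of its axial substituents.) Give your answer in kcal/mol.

Chair I (methoxy axial, bromo equatorial, acetyl equatorial): E = 0.60 kcal/mol.
Chair II (methoxy equatorial, bromo axial, acetyl axial): E = 1.75 kcal/mol.
ΔE = 1.75 − 0.60 = 1.15 kcal/mol; chair I is more stable.

1.15 kcal/mol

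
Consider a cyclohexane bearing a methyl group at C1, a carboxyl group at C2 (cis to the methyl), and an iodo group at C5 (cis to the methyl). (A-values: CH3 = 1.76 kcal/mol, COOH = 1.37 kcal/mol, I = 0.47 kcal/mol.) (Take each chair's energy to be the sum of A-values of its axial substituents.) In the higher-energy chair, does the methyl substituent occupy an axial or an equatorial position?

Chair I (methyl axial, carboxyl equatorial, iodo axial): E = 2.23 kcal/mol.
Chair II (methyl equatorial, carboxyl axial, iodo equatorial): E = 1.37 kcal/mol.
Chair I is the less stable (higher-energy) conformer, and in that chair the methyl group is axial.

axial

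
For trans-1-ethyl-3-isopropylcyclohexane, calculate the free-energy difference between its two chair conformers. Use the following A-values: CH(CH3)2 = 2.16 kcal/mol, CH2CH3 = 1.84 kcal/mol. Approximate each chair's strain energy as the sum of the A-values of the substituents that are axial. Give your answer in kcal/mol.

C1 and C3 have the same parity, so for the trans isomer the two substituents are one axial and one equatorial in each chair.
Chair I (isopropyl axial, ethyl equatorial): E = 2.16 kcal/mol.
Chair II (isopropyl equatorial, ethyl axial): E = 1.84 kcal/mol.
ΔE = 2.16 − 1.84 = 0.32 kcal/mol; chair II is more stable.

0.32 kcal/mol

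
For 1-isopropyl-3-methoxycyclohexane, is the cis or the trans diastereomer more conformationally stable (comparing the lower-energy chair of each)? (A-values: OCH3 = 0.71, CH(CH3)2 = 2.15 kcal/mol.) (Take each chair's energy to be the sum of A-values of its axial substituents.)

At 1,3 positions (parity same): cis → (e,e or a,a); trans → (a,e or e,a).
Best chair for cis: E = 0.00 kcal/mol; best chair for trans: E = 0.71 kcal/mol.
The cis isomer is lower by 0.71 kcal/mol.

cis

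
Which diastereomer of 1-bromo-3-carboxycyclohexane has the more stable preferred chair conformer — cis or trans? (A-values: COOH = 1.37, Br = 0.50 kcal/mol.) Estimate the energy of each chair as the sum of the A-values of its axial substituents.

At 1,3 positions (parity same): cis → (e,e or a,a); trans → (a,e or e,a).
Best chair for cis: E = 0.00 kcal/mol; best chair for trans: E = 0.50 kcal/mol.
The cis isomer is lower by 0.50 kcal/mol.

cis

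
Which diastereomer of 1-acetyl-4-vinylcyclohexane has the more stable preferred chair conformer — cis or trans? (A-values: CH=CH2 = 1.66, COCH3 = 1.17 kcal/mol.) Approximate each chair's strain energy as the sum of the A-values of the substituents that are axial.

trans

At 1,4 positions (parity opposite): cis → (a,e or e,a); trans → (e,e or a,a).
Best chair for cis: E = 1.17 kcal/mol; best chair for trans: E = 0.00 kcal/mol.
The trans isomer is lower by 1.17 kcal/mol.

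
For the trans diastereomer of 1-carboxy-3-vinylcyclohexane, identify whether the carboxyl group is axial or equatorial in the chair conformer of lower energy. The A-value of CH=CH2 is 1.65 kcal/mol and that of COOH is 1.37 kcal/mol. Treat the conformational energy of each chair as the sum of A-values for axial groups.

axial

C1 and C3 have the same parity, so for the trans isomer the two substituents are one axial and one equatorial in each chair.
Chair I (vinyl axial, carboxyl equatorial): E = 1.65 kcal/mol.
Chair II (vinyl equatorial, carboxyl axial): E = 1.37 kcal/mol.
Chair II is the more stable (lower-energy) conformer, and in that chair the carboxyl group is axial.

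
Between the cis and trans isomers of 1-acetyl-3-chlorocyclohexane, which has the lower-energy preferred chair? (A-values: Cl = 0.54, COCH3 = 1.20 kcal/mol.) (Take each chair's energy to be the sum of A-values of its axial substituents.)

At 1,3 positions (parity same): cis → (e,e or a,a); trans → (a,e or e,a).
Best chair for cis: E = 0.00 kcal/mol; best chair for trans: E = 0.54 kcal/mol.
The cis isomer is lower by 0.54 kcal/mol.

cis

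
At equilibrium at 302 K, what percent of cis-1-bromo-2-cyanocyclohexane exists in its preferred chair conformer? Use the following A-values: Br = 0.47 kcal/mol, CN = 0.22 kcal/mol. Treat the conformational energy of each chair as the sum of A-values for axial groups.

60.3%

C1 and C2 have opposite parity, so for the cis isomer the two substituents are one axial and one equatorial in each chair.
Chair I (bromo axial, cyano equatorial): E = 0.47 kcal/mol; chair II (bromo equatorial, cyano axial): E = 0.22 kcal/mol.
ΔG = 0.25 kcal/mol between the two chairs.
K = exp(ΔG/RT) with R = 1.987×10⁻³ kcal mol⁻¹ K⁻¹ and T = 302 K gives K ≈ 1.52.
Fraction in the lower-energy chair = K/(K+1) = 60.3%.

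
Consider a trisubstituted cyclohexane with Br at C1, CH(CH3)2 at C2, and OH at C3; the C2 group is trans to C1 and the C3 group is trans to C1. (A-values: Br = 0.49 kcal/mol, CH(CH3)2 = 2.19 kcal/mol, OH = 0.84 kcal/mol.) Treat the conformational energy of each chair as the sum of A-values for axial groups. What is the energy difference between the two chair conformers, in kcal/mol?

1.84 kcal/mol

Chair I (bromo axial, isopropyl axial, hydroxyl equatorial): E = 2.68 kcal/mol.
Chair II (bromo equatorial, isopropyl equatorial, hydroxyl axial): E = 0.84 kcal/mol.
ΔE = 2.68 − 0.84 = 1.84 kcal/mol; chair II is more stable.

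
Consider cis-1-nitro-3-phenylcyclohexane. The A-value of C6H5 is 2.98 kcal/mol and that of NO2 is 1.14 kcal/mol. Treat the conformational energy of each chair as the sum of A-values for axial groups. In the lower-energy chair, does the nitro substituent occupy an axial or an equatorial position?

equatorial

C1 and C3 have the same parity, so for the cis isomer the two substituents are e,e in one chair and a,a in the other.
Chair I (phenyl axial, nitro axial): E = 4.12 kcal/mol.
Chair II (phenyl equatorial, nitro equatorial): E = 0.00 kcal/mol.
Chair II is the more stable (lower-energy) conformer, and in that chair the nitro group is equatorial.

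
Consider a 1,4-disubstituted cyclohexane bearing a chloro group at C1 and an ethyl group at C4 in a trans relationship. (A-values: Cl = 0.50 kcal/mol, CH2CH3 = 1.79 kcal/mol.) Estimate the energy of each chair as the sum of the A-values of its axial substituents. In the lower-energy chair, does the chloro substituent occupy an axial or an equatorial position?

C1 and C4 have opposite parity, so for the trans isomer the two substituents are e,e in one chair and a,a in the other.
Chair I (chloro axial, ethyl axial): E = 2.29 kcal/mol.
Chair II (chloro equatorial, ethyl equatorial): E = 0.00 kcal/mol.
Chair II is the more stable (lower-energy) conformer, and in that chair the chloro group is equatorial.

equatorial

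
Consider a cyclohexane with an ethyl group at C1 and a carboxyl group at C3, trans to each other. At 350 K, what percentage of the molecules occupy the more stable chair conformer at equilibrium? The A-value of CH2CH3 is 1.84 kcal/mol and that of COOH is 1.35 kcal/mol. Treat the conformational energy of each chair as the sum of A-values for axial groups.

66.9%

C1 and C3 have the same parity, so for the trans isomer the two substituents are one axial and one equatorial in each chair.
Chair I (ethyl axial, carboxyl equatorial): E = 1.84 kcal/mol; chair II (ethyl equatorial, carboxyl axial): E = 1.35 kcal/mol.
ΔG = 0.49 kcal/mol between the two chairs.
K = exp(ΔG/RT) with R = 1.987×10⁻³ kcal mol⁻¹ K⁻¹ and T = 350 K gives K ≈ 2.02.
Fraction in the lower-energy chair = K/(K+1) = 66.9%.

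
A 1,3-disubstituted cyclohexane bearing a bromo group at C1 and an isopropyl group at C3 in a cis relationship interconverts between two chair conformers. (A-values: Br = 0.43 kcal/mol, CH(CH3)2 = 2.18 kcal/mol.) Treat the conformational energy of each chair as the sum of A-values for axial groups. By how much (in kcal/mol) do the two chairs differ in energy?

C1 and C3 have the same parity, so for the cis isomer the two substituents are e,e in one chair and a,a in the other.
Chair I (bromo axial, isopropyl axial): E = 2.61 kcal/mol.
Chair II (bromo equatorial, isopropyl equatorial): E = 0.00 kcal/mol.
ΔE = 2.61 − 0.00 = 2.61 kcal/mol; chair II is more stable.

2.61 kcal/mol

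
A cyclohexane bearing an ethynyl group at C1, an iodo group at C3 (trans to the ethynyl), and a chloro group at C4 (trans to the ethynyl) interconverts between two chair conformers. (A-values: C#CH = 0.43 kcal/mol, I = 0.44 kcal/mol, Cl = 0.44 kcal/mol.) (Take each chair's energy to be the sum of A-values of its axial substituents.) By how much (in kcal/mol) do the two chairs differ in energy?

0.43 kcal/mol

Chair I (ethynyl axial, iodo equatorial, chloro axial): E = 0.87 kcal/mol.
Chair II (ethynyl equatorial, iodo axial, chloro equatorial): E = 0.44 kcal/mol.
ΔE = 0.87 − 0.44 = 0.43 kcal/mol; chair II is more stable.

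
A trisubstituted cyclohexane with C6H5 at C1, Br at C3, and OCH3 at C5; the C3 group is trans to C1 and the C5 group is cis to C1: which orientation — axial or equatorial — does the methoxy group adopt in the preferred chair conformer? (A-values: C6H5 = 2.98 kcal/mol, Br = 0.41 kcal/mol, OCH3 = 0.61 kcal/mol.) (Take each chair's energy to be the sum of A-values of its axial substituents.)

Chair I (phenyl axial, bromo equatorial, methoxy axial): E = 3.59 kcal/mol.
Chair II (phenyl equatorial, bromo axial, methoxy equatorial): E = 0.41 kcal/mol.
Chair II is the more stable (lower-energy) conformer, and in that chair the methoxy group is equatorial.

equatorial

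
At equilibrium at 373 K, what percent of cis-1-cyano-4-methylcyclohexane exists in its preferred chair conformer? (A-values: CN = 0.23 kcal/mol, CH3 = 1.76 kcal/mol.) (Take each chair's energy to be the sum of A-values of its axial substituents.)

88.7%

C1 and C4 have opposite parity, so for the cis isomer the two substituents are one axial and one equatorial in each chair.
Chair I (cyano axial, methyl equatorial): E = 0.23 kcal/mol; chair II (cyano equatorial, methyl axial): E = 1.76 kcal/mol.
ΔG = 1.53 kcal/mol between the two chairs.
K = exp(ΔG/RT) with R = 1.987×10⁻³ kcal mol⁻¹ K⁻¹ and T = 373 K gives K ≈ 7.88.
Fraction in the lower-energy chair = K/(K+1) = 88.7%.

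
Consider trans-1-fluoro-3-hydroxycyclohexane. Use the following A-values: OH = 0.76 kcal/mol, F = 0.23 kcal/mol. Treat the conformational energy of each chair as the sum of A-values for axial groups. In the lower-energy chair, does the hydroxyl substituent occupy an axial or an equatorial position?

equatorial

C1 and C3 have the same parity, so for the trans isomer the two substituents are one axial and one equatorial in each chair.
Chair I (hydroxyl axial, fluoro equatorial): E = 0.76 kcal/mol.
Chair II (hydroxyl equatorial, fluoro axial): E = 0.23 kcal/mol.
Chair II is the more stable (lower-energy) conformer, and in that chair the hydroxyl group is equatorial.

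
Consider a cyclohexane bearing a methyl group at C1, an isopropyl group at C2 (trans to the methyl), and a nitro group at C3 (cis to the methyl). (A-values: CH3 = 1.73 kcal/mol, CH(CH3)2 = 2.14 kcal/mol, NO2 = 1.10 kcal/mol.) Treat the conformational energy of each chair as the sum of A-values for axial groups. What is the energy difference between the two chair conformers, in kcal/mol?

Chair I (methyl axial, isopropyl axial, nitro axial): E = 4.97 kcal/mol.
Chair II (methyl equatorial, isopropyl equatorial, nitro equatorial): E = 0.00 kcal/mol.
ΔE = 4.97 − 0.00 = 4.97 kcal/mol; chair II is more stable.

4.97 kcal/mol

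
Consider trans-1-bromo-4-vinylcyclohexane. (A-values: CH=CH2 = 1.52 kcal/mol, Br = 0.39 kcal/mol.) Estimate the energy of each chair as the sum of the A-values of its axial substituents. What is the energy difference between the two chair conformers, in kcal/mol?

C1 and C4 have opposite parity, so for the trans isomer the two substituents are e,e in one chair and a,a in the other.
Chair I (vinyl axial, bromo axial): E = 1.91 kcal/mol.
Chair II (vinyl equatorial, bromo equatorial): E = 0.00 kcal/mol.
ΔE = 1.91 − 0.00 = 1.91 kcal/mol; chair II is more stable.

1.91 kcal/mol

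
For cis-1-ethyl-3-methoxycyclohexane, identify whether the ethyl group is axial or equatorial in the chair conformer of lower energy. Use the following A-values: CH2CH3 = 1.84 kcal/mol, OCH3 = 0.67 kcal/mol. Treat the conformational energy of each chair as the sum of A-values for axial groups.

equatorial

C1 and C3 have the same parity, so for the cis isomer the two substituents are e,e in one chair and a,a in the other.
Chair I (ethyl axial, methoxy axial): E = 2.51 kcal/mol.
Chair II (ethyl equatorial, methoxy equatorial): E = 0.00 kcal/mol.
Chair II is the more stable (lower-energy) conformer, and in that chair the ethyl group is equatorial.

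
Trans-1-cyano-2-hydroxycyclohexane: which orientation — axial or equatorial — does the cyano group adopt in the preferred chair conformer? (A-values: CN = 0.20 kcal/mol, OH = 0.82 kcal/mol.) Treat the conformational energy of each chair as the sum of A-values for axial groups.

C1 and C2 have opposite parity, so for the trans isomer the two substituents are e,e in one chair and a,a in the other.
Chair I (cyano axial, hydroxyl axial): E = 1.02 kcal/mol.
Chair II (cyano equatorial, hydroxyl equatorial): E = 0.00 kcal/mol.
Chair II is the more stable (lower-energy) conformer, and in that chair the cyano group is equatorial.

equatorial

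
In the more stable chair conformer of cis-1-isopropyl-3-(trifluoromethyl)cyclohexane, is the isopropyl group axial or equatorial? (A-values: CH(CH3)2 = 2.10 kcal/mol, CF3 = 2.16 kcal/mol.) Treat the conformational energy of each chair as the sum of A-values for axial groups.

C1 and C3 have the same parity, so for the cis isomer the two substituents are e,e in one chair and a,a in the other.
Chair I (isopropyl axial, trifluoromethyl axial): E = 4.26 kcal/mol.
Chair II (isopropyl equatorial, trifluoromethyl equatorial): E = 0.00 kcal/mol.
Chair II is the more stable (lower-energy) conformer, and in that chair the isopropyl group is equatorial.

equatorial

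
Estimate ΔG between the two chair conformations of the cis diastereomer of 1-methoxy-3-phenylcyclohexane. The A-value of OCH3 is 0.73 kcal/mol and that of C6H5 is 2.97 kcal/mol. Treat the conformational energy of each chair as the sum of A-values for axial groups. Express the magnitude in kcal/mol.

C1 and C3 have the same parity, so for the cis isomer the two substituents are e,e in one chair and a,a in the other.
Chair I (methoxy axial, phenyl axial): E = 3.70 kcal/mol.
Chair II (methoxy equatorial, phenyl equatorial): E = 0.00 kcal/mol.
ΔE = 3.70 − 0.00 = 3.70 kcal/mol; chair II is more stable.

3.70 kcal/mol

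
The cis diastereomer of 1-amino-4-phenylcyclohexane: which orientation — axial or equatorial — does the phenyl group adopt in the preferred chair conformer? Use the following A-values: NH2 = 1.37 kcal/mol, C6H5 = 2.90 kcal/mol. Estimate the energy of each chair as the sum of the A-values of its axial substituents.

C1 and C4 have opposite parity, so for the cis isomer the two substituents are one axial and one equatorial in each chair.
Chair I (amino axial, phenyl equatorial): E = 1.37 kcal/mol.
Chair II (amino equatorial, phenyl axial): E = 2.90 kcal/mol.
Chair I is the more stable (lower-energy) conformer, and in that chair the phenyl group is equatorial.

equatorial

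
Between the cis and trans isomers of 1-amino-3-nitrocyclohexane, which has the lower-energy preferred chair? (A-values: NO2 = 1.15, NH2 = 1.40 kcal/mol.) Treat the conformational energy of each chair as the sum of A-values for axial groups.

At 1,3 positions (parity same): cis → (e,e or a,a); trans → (a,e or e,a).
Best chair for cis: E = 0.00 kcal/mol; best chair for trans: E = 1.15 kcal/mol.
The cis isomer is lower by 1.15 kcal/mol.

cis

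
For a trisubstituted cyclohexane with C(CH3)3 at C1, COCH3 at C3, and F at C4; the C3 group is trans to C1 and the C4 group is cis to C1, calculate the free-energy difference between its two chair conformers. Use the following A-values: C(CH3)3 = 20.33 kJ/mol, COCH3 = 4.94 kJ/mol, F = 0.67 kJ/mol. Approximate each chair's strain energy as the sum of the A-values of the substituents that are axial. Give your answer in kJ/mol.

Chair I (tert-butyl axial, acetyl equatorial, fluoro equatorial): E = 20.33 kJ/mol.
Chair II (tert-butyl equatorial, acetyl axial, fluoro axial): E = 5.61 kJ/mol.
ΔE = 20.33 − 5.61 = 14.72 kJ/mol; chair II is more stable.

14.72 kJ/mol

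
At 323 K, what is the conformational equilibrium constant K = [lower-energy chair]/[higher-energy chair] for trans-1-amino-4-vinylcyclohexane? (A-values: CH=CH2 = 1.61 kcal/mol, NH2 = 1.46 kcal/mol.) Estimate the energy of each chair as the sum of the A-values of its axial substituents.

K ≈ 120

C1 and C4 have opposite parity, so for the trans isomer the two substituents are e,e in one chair and a,a in the other.
Chair I (vinyl axial, amino axial): E = 3.07 kcal/mol; chair II (vinyl equatorial, amino equatorial): E = 0.00 kcal/mol.
ΔG = 3.07 kcal/mol between the two chairs.
K = exp(ΔG/RT) with R = 1.987×10⁻³ kcal mol⁻¹ K⁻¹ and T = 323 K gives K ≈ 120.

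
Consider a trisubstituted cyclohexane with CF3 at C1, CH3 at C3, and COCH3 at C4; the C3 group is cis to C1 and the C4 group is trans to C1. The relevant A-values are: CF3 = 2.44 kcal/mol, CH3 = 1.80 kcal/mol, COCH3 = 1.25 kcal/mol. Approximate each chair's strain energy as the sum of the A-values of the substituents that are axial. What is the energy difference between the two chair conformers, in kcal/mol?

Chair I (trifluoromethyl axial, methyl axial, acetyl axial): E = 5.49 kcal/mol.
Chair II (trifluoromethyl equatorial, methyl equatorial, acetyl equatorial): E = 0.00 kcal/mol.
ΔE = 5.49 − 0.00 = 5.49 kcal/mol; chair II is more stable.

5.49 kcal/mol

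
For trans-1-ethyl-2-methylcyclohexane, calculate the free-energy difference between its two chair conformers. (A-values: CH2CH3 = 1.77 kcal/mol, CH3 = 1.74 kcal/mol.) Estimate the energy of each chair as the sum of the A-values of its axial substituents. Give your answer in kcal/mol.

C1 and C2 have opposite parity, so for the trans isomer the two substituents are e,e in one chair and a,a in the other.
Chair I (ethyl axial, methyl axial): E = 3.51 kcal/mol.
Chair II (ethyl equatorial, methyl equatorial): E = 0.00 kcal/mol.
ΔE = 3.51 − 0.00 = 3.51 kcal/mol; chair II is more stable.

3.51 kcal/mol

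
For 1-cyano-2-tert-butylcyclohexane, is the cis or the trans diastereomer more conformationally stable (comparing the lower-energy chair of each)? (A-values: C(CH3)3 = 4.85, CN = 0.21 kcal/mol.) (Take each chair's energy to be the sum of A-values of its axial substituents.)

At 1,2 positions (parity opposite): cis → (a,e or e,a); trans → (e,e or a,a).
Best chair for cis: E = 0.21 kcal/mol; best chair for trans: E = 0.00 kcal/mol.
The trans isomer is lower by 0.21 kcal/mol.

trans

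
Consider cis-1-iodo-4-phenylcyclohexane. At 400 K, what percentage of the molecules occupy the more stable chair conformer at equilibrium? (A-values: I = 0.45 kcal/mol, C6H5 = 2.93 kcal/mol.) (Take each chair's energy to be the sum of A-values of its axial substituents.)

C1 and C4 have opposite parity, so for the cis isomer the two substituents are one axial and one equatorial in each chair.
Chair I (iodo axial, phenyl equatorial): E = 0.45 kcal/mol; chair II (iodo equatorial, phenyl axial): E = 2.93 kcal/mol.
ΔG = 2.48 kcal/mol between the two chairs.
K = exp(ΔG/RT) with R = 1.987×10⁻³ kcal mol⁻¹ K⁻¹ and T = 400 K gives K ≈ 22.7.
Fraction in the lower-energy chair = K/(K+1) = 95.8%.

95.8%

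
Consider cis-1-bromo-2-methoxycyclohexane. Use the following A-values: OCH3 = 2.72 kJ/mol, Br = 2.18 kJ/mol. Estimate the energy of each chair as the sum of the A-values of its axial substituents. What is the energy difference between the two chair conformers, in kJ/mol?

0.54 kJ/mol

C1 and C2 have opposite parity, so for the cis isomer the two substituents are one axial and one equatorial in each chair.
Chair I (methoxy axial, bromo equatorial): E = 2.72 kJ/mol.
Chair II (methoxy equatorial, bromo axial): E = 2.18 kJ/mol.
ΔE = 2.72 − 2.18 = 0.54 kJ/mol; chair II is more stable.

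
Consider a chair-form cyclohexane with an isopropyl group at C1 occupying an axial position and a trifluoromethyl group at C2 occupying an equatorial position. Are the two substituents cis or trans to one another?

cis

C1 and C2 have opposite parity, so their axial bonds point in opposite directions.
With opposite-parity carbons, two substituents on the same face are one axial and one equatorial; opposite faces give both axial or both equatorial.
Here the groups are axial/equatorial → same face → cis.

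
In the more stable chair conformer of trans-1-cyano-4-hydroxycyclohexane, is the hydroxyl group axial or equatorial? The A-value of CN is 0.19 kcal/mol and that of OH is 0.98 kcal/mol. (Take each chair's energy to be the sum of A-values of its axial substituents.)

C1 and C4 have opposite parity, so for the trans isomer the two substituents are e,e in one chair and a,a in the other.
Chair I (cyano axial, hydroxyl axial): E = 1.17 kcal/mol.
Chair II (cyano equatorial, hydroxyl equatorial): E = 0.00 kcal/mol.
Chair II is the more stable (lower-energy) conformer, and in that chair the hydroxyl group is equatorial.

equatorial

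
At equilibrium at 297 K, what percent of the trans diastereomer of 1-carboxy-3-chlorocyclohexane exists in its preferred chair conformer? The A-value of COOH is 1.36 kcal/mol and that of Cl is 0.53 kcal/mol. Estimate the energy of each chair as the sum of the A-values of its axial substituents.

80.3%

C1 and C3 have the same parity, so for the trans isomer the two substituents are one axial and one equatorial in each chair.
Chair I (carboxyl axial, chloro equatorial): E = 1.36 kcal/mol; chair II (carboxyl equatorial, chloro axial): E = 0.53 kcal/mol.
ΔG = 0.83 kcal/mol between the two chairs.
K = exp(ΔG/RT) with R = 1.987×10⁻³ kcal mol⁻¹ K⁻¹ and T = 297 K gives K ≈ 4.08.
Fraction in the lower-energy chair = K/(K+1) = 80.3%.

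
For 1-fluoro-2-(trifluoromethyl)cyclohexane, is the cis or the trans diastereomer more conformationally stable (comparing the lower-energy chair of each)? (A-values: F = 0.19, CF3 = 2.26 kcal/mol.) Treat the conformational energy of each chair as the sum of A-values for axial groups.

At 1,2 positions (parity opposite): cis → (a,e or e,a); trans → (e,e or a,a).
Best chair for cis: E = 0.19 kcal/mol; best chair for trans: E = 0.00 kcal/mol.
The trans isomer is lower by 0.19 kcal/mol.

trans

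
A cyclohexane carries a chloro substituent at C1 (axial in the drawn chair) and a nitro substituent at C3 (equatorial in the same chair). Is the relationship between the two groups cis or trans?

C1 and C3 have the same parity, so their axial bonds point in the same direction.
With same-parity carbons, two substituents on the same face are both axial or both equatorial; opposite faces give one of each.
Here the groups are axial/equatorial → opposite face → trans.

trans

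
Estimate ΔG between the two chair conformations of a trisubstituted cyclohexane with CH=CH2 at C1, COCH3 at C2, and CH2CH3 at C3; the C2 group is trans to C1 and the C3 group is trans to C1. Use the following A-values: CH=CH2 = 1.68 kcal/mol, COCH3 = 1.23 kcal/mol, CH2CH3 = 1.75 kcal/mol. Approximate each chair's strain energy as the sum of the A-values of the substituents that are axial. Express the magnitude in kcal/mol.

1.16 kcal/mol

Chair I (vinyl axial, acetyl axial, ethyl equatorial): E = 2.91 kcal/mol.
Chair II (vinyl equatorial, acetyl equatorial, ethyl axial): E = 1.75 kcal/mol.
ΔE = 2.91 − 1.75 = 1.16 kcal/mol; chair II is more stable.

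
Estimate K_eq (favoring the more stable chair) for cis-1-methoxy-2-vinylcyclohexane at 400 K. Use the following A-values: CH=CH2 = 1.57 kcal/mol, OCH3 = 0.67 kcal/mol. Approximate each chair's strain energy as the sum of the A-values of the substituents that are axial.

K ≈ 3.10

C1 and C2 have opposite parity, so for the cis isomer the two substituents are one axial and one equatorial in each chair.
Chair I (vinyl axial, methoxy equatorial): E = 1.57 kcal/mol; chair II (vinyl equatorial, methoxy axial): E = 0.67 kcal/mol.
ΔG = 0.90 kcal/mol between the two chairs.
K = exp(ΔG/RT) with R = 1.987×10⁻³ kcal mol⁻¹ K⁻¹ and T = 400 K gives K ≈ 3.1.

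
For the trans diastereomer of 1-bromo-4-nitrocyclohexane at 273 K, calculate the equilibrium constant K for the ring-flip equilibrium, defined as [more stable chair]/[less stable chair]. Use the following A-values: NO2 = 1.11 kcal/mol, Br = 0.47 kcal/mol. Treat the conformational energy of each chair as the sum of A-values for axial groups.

C1 and C4 have opposite parity, so for the trans isomer the two substituents are e,e in one chair and a,a in the other.
Chair I (nitro axial, bromo axial): E = 1.58 kcal/mol; chair II (nitro equatorial, bromo equatorial): E = 0.00 kcal/mol.
ΔG = 1.58 kcal/mol between the two chairs.
K = exp(ΔG/RT) with R = 1.987×10⁻³ kcal mol⁻¹ K⁻¹ and T = 273 K gives K ≈ 18.4.

K ≈ 18.4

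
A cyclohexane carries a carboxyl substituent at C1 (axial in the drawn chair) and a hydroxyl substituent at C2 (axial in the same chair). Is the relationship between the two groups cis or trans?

C1 and C2 have opposite parity, so their axial bonds point in opposite directions.
With opposite-parity carbons, two substituents on the same face are one axial and one equatorial; opposite faces give both axial or both equatorial.
Here the groups are axial/axial → opposite face → trans.

trans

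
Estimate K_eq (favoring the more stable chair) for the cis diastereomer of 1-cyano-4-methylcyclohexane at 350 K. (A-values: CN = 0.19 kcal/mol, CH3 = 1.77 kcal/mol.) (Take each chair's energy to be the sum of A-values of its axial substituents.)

K ≈ 9.70

C1 and C4 have opposite parity, so for the cis isomer the two substituents are one axial and one equatorial in each chair.
Chair I (cyano axial, methyl equatorial): E = 0.19 kcal/mol; chair II (cyano equatorial, methyl axial): E = 1.77 kcal/mol.
ΔG = 1.58 kcal/mol between the two chairs.
K = exp(ΔG/RT) with R = 1.987×10⁻³ kcal mol⁻¹ K⁻¹ and T = 350 K gives K ≈ 9.7.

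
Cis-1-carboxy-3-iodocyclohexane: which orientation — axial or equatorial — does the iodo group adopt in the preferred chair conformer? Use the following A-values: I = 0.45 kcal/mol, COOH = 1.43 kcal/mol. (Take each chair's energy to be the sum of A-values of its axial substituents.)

C1 and C3 have the same parity, so for the cis isomer the two substituents are e,e in one chair and a,a in the other.
Chair I (iodo axial, carboxyl axial): E = 1.88 kcal/mol.
Chair II (iodo equatorial, carboxyl equatorial): E = 0.00 kcal/mol.
Chair II is the more stable (lower-energy) conformer, and in that chair the iodo group is equatorial.

equatorial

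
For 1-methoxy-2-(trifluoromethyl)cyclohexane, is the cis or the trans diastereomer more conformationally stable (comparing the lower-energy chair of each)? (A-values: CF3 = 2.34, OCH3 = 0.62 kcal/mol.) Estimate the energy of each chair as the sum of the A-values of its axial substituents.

trans

At 1,2 positions (parity opposite): cis → (a,e or e,a); trans → (e,e or a,a).
Best chair for cis: E = 0.62 kcal/mol; best chair for trans: E = 0.00 kcal/mol.
The trans isomer is lower by 0.62 kcal/mol.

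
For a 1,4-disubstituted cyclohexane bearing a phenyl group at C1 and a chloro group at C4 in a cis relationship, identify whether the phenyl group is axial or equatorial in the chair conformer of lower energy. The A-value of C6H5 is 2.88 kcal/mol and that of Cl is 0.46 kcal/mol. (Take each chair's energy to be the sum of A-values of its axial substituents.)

C1 and C4 have opposite parity, so for the cis isomer the two substituents are one axial and one equatorial in each chair.
Chair I (phenyl axial, chloro equatorial): E = 2.88 kcal/mol.
Chair II (phenyl equatorial, chloro axial): E = 0.46 kcal/mol.
Chair II is the more stable (lower-energy) conformer, and in that chair the phenyl group is equatorial.

equatorial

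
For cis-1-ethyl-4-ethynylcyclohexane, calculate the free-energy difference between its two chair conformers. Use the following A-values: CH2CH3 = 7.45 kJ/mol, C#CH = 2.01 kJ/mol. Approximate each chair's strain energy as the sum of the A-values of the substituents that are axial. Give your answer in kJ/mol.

C1 and C4 have opposite parity, so for the cis isomer the two substituents are one axial and one equatorial in each chair.
Chair I (ethyl axial, ethynyl equatorial): E = 7.45 kJ/mol.
Chair II (ethyl equatorial, ethynyl axial): E = 2.01 kJ/mol.
ΔE = 7.45 − 2.01 = 5.44 kJ/mol; chair II is more stable.

5.44 kJ/mol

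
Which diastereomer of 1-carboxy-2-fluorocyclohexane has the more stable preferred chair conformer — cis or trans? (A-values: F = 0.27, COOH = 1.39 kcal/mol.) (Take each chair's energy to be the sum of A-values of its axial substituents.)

trans

At 1,2 positions (parity opposite): cis → (a,e or e,a); trans → (e,e or a,a).
Best chair for cis: E = 0.27 kcal/mol; best chair for trans: E = 0.00 kcal/mol.
The trans isomer is lower by 0.27 kcal/mol.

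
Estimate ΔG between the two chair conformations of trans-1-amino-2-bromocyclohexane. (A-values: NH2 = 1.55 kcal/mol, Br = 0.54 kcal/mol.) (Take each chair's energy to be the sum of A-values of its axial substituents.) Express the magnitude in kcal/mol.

2.09 kcal/mol

C1 and C2 have opposite parity, so for the trans isomer the two substituents are e,e in one chair and a,a in the other.
Chair I (amino axial, bromo axial): E = 2.09 kcal/mol.
Chair II (amino equatorial, bromo equatorial): E = 0.00 kcal/mol.
ΔE = 2.09 − 0.00 = 2.09 kcal/mol; chair II is more stable.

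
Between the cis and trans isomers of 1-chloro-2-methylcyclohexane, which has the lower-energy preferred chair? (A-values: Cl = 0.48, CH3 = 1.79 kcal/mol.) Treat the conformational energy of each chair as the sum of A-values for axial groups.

At 1,2 positions (parity opposite): cis → (a,e or e,a); trans → (e,e or a,a).
Best chair for cis: E = 0.48 kcal/mol; best chair for trans: E = 0.00 kcal/mol.
The trans isomer is lower by 0.48 kcal/mol.

trans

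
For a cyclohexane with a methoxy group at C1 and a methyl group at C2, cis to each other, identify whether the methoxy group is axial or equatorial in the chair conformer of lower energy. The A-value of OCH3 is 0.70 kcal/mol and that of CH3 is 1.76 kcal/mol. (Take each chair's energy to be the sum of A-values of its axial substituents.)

axial

C1 and C2 have opposite parity, so for the cis isomer the two substituents are one axial and one equatorial in each chair.
Chair I (methoxy axial, methyl equatorial): E = 0.70 kcal/mol.
Chair II (methoxy equatorial, methyl axial): E = 1.76 kcal/mol.
Chair I is the more stable (lower-energy) conformer, and in that chair the methoxy group is axial.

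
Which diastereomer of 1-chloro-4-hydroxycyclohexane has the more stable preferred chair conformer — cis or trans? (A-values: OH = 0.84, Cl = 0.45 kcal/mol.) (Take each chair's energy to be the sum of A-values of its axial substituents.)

At 1,4 positions (parity opposite): cis → (a,e or e,a); trans → (e,e or a,a).
Best chair for cis: E = 0.45 kcal/mol; best chair for trans: E = 0.00 kcal/mol.
The trans isomer is lower by 0.45 kcal/mol.

trans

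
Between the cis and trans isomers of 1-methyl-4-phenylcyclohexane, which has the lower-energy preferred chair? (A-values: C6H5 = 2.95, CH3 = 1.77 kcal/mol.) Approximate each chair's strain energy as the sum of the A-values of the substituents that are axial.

trans

At 1,4 positions (parity opposite): cis → (a,e or e,a); trans → (e,e or a,a).
Best chair for cis: E = 1.77 kcal/mol; best chair for trans: E = 0.00 kcal/mol.
The trans isomer is lower by 1.77 kcal/mol.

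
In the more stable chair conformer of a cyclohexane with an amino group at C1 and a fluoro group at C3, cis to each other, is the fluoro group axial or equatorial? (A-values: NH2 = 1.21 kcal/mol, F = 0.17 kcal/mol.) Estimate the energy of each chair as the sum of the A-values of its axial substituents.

equatorial

C1 and C3 have the same parity, so for the cis isomer the two substituents are e,e in one chair and a,a in the other.
Chair I (amino axial, fluoro axial): E = 1.38 kcal/mol.
Chair II (amino equatorial, fluoro equatorial): E = 0.00 kcal/mol.
Chair II is the more stable (lower-energy) conformer, and in that chair the fluoro group is equatorial.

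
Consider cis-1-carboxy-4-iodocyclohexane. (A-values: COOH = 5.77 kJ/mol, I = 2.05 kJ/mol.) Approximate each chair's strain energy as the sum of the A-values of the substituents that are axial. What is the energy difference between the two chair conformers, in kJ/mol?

3.72 kJ/mol

C1 and C4 have opposite parity, so for the cis isomer the two substituents are one axial and one equatorial in each chair.
Chair I (carboxyl axial, iodo equatorial): E = 5.77 kJ/mol.
Chair II (carboxyl equatorial, iodo axial): E = 2.05 kJ/mol.
ΔE = 5.77 − 2.05 = 3.72 kJ/mol; chair II is more stable.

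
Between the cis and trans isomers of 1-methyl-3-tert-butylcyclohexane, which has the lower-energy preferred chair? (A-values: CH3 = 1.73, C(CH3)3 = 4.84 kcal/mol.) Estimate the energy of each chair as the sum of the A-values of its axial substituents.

At 1,3 positions (parity same): cis → (e,e or a,a); trans → (a,e or e,a).
Best chair for cis: E = 0.00 kcal/mol; best chair for trans: E = 1.73 kcal/mol.
The cis isomer is lower by 1.73 kcal/mol.

cis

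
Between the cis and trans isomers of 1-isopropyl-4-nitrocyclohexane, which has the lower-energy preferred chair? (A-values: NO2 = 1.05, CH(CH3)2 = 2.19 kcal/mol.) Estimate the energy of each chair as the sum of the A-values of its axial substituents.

At 1,4 positions (parity opposite): cis → (a,e or e,a); trans → (e,e or a,a).
Best chair for cis: E = 1.05 kcal/mol; best chair for trans: E = 0.00 kcal/mol.
The trans isomer is lower by 1.05 kcal/mol.

trans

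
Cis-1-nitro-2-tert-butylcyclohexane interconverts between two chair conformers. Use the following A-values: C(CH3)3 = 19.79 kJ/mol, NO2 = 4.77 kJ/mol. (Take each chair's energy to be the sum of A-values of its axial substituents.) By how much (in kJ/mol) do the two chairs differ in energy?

15.02 kJ/mol

C1 and C2 have opposite parity, so for the cis isomer the two substituents are one axial and one equatorial in each chair.
Chair I (tert-butyl axial, nitro equatorial): E = 19.79 kJ/mol.
Chair II (tert-butyl equatorial, nitro axial): E = 4.77 kJ/mol.
ΔE = 19.79 − 4.77 = 15.02 kJ/mol; chair II is more stable.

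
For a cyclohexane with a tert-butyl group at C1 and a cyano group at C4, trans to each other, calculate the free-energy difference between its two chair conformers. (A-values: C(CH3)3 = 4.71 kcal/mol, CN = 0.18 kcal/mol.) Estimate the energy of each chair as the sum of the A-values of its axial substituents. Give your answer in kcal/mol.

4.89 kcal/mol

C1 and C4 have opposite parity, so for the trans isomer the two substituents are e,e in one chair and a,a in the other.
Chair I (tert-butyl axial, cyano axial): E = 4.89 kcal/mol.
Chair II (tert-butyl equatorial, cyano equatorial): E = 0.00 kcal/mol.
ΔE = 4.89 − 0.00 = 4.89 kcal/mol; chair II is more stable.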